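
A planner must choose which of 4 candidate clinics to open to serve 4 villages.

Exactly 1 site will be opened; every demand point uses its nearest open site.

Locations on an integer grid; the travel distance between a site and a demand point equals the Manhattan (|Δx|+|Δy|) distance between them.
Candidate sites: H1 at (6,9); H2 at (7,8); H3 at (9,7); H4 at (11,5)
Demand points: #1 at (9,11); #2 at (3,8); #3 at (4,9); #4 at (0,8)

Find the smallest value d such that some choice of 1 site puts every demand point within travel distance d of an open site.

Open {H1}.
  Farthest demand point is #4 at travel distance 7 (to H1); all others are ≤ 7.
With {H2} the worst case is 7.
With {H3} the worst case is 10.
No size-1 selection achieves below 7.

7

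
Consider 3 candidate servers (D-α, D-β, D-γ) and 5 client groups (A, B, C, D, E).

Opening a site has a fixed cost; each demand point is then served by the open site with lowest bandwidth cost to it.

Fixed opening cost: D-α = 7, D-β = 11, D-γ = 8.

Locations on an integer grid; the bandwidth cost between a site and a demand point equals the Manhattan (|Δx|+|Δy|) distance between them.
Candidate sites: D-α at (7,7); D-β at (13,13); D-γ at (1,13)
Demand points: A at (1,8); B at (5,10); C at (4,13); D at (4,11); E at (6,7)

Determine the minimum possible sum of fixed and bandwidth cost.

Open {D-α, D-γ}: assign each demand point to its cheapest open site.
  A→D-γ 5, B→D-α 5, C→D-γ 3, D→D-γ 5, E→D-α 1
  bandwidth cost 19, fixed 15 → total 34.
Compare {D-α}: bandwidth cost 29 + fixed 7 = 36.
Compare {D-γ}: bandwidth cost 31 + fixed 8 = 39.
Compare {D-α, D-β, D-γ}: bandwidth cost 19 + fixed 26 = 45.
All other subsets cost ≥ 36. Minimum total cost: 34.

34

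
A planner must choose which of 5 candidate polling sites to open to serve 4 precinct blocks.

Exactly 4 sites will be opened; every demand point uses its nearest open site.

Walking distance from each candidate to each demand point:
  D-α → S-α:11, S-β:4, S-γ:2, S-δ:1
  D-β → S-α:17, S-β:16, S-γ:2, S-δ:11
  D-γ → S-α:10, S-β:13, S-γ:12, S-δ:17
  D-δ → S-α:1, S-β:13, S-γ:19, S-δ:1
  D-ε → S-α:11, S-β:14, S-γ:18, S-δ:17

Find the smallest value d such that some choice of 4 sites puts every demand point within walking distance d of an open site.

4

Open {D-α, D-β, D-γ, D-δ}.
  Farthest demand point is S-β at walking distance 4 (to D-α); all others are ≤ 4.
With {D-α, D-β, D-δ, D-ε} the worst case is 4.
With {D-α, D-γ, D-δ, D-ε} the worst case is 4.
No size-4 selection achieves below 4.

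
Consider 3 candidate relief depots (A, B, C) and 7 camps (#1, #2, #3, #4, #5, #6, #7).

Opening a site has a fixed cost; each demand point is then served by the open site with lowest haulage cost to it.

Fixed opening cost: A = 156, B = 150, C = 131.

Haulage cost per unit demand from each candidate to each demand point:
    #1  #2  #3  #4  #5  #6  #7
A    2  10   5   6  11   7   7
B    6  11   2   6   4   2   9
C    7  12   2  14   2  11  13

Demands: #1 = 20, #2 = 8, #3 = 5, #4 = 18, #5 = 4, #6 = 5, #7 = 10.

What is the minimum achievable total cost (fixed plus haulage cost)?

558

Open {A}: assign each demand point to its cheapest open site.
  #1→A 20×2=40, #2→A 8×10=80, #3→A 5×5=25, #4→A 18×6=108, #5→A 4×11=44, #6→A 5×7=35, #7→A 10×7=70
  haulage cost 402, fixed 156 → total 558.
Compare {B}: haulage cost 442 + fixed 150 = 592.
Compare {A, C}: haulage cost 351 + fixed 287 = 638.
Compare {A, B}: haulage cost 334 + fixed 306 = 640.
All other subsets cost ≥ 592. Minimum total cost: 558.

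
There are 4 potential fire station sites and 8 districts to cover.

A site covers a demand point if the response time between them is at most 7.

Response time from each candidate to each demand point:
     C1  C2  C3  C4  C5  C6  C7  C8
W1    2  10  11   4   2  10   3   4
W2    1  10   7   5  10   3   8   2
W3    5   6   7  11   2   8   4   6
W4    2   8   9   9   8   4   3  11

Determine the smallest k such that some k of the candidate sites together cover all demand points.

Coverage sets (demand points within 7 of each site):
  W1: {C1, C4, C5, C7, C8}
  W2: {C1, C3, C4, C6, C8}
  W3: {C1, C2, C3, C5, C7, C8}
  W4: {C1, C6, C7}
No single site covers all 8 demand points.
But {W2, W3} covers everything, so the minimum is 2.

2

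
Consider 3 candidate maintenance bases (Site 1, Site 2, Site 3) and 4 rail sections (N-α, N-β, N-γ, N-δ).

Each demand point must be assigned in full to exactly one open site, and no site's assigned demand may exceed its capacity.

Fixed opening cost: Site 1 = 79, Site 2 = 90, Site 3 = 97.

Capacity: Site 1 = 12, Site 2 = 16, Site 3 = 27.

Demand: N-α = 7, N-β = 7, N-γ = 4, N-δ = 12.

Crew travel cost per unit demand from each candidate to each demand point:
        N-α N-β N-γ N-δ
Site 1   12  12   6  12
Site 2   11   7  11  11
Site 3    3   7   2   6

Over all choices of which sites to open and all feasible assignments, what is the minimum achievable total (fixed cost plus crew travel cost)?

Open {Site 2, Site 3}; cheapest assignment that respects the capacities:
  Site 2 (cap 16, load 7): N-β — cost 7×7 = 49
  Site 3 (cap 27, load 23): N-α, N-γ, N-δ — cost 7×3 + 4×2 + 12×6 = 101
  Shipping 150, fixed 187 → total 337.
  Any other capacity-feasible assignment to {Site 2, Site 3} ships for at least 150.
Compare {Site 1, Site 3}: its best feasible assignment gives total 342.
Compare {Site 1, Site 2, Site 3}: its best feasible assignment gives total 416.
Every other set of open sites that can feasibly serve all demand totals ≥ 342 even under its best assignment. Minimum: 337.

337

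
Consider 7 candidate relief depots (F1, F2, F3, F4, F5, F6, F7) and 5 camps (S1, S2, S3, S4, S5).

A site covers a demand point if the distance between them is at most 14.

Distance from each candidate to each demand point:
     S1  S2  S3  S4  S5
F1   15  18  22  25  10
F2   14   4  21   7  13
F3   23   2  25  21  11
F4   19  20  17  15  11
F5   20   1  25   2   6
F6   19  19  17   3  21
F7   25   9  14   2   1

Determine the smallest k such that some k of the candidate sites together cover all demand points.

Coverage sets (demand points within 14 of each site):
  F1: {S5}
  F2: {S1, S2, S4, S5}
  F3: {S2, S5}
  F4: {S5}
  F5: {S2, S4, S5}
  F6: {S4}
  F7: {S2, S3, S4, S5}
No single site covers all 5 demand points.
But {F2, F7} covers everything, so the minimum is 2.

2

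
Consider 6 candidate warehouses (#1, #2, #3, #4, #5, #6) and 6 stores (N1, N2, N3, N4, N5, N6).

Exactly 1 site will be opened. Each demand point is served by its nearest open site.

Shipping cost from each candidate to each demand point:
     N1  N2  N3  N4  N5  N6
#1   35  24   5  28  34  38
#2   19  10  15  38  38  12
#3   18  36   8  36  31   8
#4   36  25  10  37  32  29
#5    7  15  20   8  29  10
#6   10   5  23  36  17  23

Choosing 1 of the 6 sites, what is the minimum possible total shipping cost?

Open {#5}.
  N1→#5 7, N2→#5 15, N3→#5 20, N4→#5 8, N5→#5 29, N6→#5 10  ⇒ total 89.
Compare {#6}: total 114.
Compare {#2}: total 132.
No size-1 selection does better; minimum is 89.

89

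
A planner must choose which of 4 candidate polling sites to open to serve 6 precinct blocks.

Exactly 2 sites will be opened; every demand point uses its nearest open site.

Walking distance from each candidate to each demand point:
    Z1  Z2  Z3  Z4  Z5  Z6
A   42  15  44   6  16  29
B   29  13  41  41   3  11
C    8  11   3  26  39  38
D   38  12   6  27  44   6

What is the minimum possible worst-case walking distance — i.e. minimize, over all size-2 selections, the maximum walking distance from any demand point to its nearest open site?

26

Open {B, C}.
  Farthest demand point is Z4 at walking distance 26 (to C); all others are ≤ 26.
With {A, C} the worst case is 29.
With {B, D} the worst case is 29.
No size-2 selection achieves below 26.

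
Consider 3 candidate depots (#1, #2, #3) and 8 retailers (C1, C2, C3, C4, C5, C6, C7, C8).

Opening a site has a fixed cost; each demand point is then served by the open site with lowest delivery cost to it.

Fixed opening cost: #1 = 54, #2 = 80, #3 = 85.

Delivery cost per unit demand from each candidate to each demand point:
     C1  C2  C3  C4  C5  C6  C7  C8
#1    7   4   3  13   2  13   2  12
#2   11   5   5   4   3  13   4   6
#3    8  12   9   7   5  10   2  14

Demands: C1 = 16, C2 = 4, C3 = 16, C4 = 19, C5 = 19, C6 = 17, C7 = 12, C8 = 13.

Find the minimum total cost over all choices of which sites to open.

747

Open {#1, #2}: assign each demand point to its cheapest open site.
  C1→#1 16×7=112, C2→#1 4×4=16, C3→#1 16×3=48, C4→#2 19×4=76, C5→#1 19×2=38, C6→#1 17×13=221, C7→#1 12×2=24, C8→#2 13×6=78
  delivery cost 613, fixed 134 → total 747.
Compare {#1, #2, #3}: delivery cost 562 + fixed 219 = 781.
Compare {#2, #3}: delivery cost 633 + fixed 165 = 798.
Compare {#2}: delivery cost 756 + fixed 80 = 836.
All other subsets cost ≥ 781. Minimum total cost: 747.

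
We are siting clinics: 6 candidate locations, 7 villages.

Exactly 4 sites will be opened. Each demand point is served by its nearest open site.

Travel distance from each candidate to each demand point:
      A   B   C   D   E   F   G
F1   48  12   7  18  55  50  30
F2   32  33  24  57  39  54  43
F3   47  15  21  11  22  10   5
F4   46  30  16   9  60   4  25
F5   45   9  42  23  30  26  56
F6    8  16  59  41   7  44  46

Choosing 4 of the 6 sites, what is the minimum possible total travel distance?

52

Open {F1, F3, F4, F6}.
  A→F6 8, B→F1 12, C→F1 7, D→F4 9, E→F6 7, F→F4 4, G→F3 5  ⇒ total 52.
Compare {F1, F3, F5, F6}: total 57.
Compare {F3, F4, F5, F6}: total 58.
No size-4 selection does better; minimum is 52.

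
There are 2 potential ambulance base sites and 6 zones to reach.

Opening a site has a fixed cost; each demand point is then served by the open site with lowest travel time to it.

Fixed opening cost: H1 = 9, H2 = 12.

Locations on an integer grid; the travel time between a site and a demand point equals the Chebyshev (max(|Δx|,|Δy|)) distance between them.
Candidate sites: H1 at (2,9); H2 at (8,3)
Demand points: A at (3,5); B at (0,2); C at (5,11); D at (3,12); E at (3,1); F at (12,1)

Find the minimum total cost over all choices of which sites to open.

Open {H1}: assign each demand point to its cheapest open site.
  A→H1 4, B→H1 7, C→H1 3, D→H1 3, E→H1 8, F→H1 10
  travel time 35, fixed 9 → total 44.
Compare {H1, H2}: travel time 26 + fixed 21 = 47.
Compare {H2}: travel time 39 + fixed 12 = 51.

44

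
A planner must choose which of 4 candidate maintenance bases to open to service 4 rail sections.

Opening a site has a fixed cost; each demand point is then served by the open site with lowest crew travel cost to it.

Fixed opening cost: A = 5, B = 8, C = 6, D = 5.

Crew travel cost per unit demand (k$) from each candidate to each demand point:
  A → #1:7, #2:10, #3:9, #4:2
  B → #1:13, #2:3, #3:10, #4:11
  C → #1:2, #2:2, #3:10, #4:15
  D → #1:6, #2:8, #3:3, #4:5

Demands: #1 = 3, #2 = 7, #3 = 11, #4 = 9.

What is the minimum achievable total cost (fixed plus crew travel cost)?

Open {A, C, D}: assign each demand point to its cheapest open site.
  #1→C 3×2=6, #2→C 7×2=14, #3→D 11×3=33, #4→A 9×2=18
  crew travel cost 71, fixed 16 → total 87.
Compare {A, B, C, D}: crew travel cost 71 + fixed 24 = 95.
Compare {A, B, D}: crew travel cost 90 + fixed 18 = 108.
Compare {C, D}: crew travel cost 98 + fixed 11 = 109.
All other subsets cost ≥ 95. Minimum total cost: 87.

87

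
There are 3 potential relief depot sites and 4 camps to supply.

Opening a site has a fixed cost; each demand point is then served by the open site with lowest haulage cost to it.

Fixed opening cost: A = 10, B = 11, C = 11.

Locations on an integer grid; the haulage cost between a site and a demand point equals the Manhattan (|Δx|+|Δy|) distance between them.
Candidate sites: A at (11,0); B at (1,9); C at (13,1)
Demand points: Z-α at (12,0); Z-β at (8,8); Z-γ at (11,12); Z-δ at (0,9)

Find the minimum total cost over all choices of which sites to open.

43

Open {A, B}: assign each demand point to its cheapest open site.
  Z-α→A 1, Z-β→B 8, Z-γ→A 12, Z-δ→B 1
  haulage cost 22, fixed 21 → total 43.
Compare {B, C}: haulage cost 24 + fixed 22 = 46.
Compare {B}: haulage cost 42 + fixed 11 = 53.
Compare {A}: haulage cost 44 + fixed 10 = 54.
All other subsets cost ≥ 46. Minimum total cost: 43.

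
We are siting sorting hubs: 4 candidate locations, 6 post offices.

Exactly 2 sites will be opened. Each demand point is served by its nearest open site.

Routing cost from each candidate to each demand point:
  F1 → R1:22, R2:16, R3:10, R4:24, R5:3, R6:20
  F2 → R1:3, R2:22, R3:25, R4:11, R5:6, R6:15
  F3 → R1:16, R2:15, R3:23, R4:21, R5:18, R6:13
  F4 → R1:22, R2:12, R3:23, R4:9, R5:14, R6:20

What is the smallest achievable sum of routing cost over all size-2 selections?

Open {F1, F2}.
  R1→F2 3, R2→F1 16, R3→F1 10, R4→F2 11, R5→F1 3, R6→F2 15  ⇒ total 58.
Compare {F2, F4}: total 68.
Compare {F2, F3}: total 71.
No size-2 selection does better; minimum is 58.

58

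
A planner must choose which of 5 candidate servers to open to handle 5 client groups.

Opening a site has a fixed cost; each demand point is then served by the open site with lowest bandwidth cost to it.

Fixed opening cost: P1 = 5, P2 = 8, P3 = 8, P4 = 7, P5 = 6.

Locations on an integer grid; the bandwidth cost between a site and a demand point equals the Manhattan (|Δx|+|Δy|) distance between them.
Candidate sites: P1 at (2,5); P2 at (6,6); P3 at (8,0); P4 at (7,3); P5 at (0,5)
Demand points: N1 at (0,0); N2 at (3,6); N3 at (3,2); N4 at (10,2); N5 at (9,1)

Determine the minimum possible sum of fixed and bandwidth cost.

Open {P1, P3}: assign each demand point to its cheapest open site.
  N1→P1 7, N2→P1 2, N3→P1 4, N4→P3 4, N5→P3 2
  bandwidth cost 19, fixed 13 → total 32.
Compare {P1, P4}: bandwidth cost 21 + fixed 12 = 33.
Compare {P3, P5}: bandwidth cost 21 + fixed 14 = 35.
Compare {P4, P5}: bandwidth cost 22 + fixed 13 = 35.
All other subsets cost ≥ 33. Minimum total cost: 32.

32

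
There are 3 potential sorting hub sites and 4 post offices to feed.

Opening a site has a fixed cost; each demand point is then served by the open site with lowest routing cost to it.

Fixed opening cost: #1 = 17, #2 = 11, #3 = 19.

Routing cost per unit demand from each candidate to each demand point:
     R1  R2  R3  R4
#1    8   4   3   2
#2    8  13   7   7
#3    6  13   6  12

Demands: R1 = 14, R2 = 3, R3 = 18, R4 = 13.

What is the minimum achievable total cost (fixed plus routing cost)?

Open {#1, #3}: assign each demand point to its cheapest open site.
  R1→#3 14×6=84, R2→#1 3×4=12, R3→#1 18×3=54, R4→#1 13×2=26
  routing cost 176, fixed 36 → total 212.
Compare {#1}: routing cost 204 + fixed 17 = 221.
Compare {#1, #2, #3}: routing cost 176 + fixed 47 = 223.
Compare {#1, #2}: routing cost 204 + fixed 28 = 232.
All other subsets cost ≥ 221. Minimum total cost: 212.

212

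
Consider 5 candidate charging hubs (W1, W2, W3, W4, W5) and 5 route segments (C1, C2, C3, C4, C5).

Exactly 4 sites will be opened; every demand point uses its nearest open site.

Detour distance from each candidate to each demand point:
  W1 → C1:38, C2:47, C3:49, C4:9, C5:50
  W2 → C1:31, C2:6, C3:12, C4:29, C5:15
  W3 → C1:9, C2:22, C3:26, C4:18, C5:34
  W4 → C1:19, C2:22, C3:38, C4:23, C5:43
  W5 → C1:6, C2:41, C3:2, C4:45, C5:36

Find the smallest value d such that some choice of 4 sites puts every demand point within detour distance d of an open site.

Open {W1, W2, W3, W4}.
  Farthest demand point is C5 at detour distance 15 (to W2); all others are ≤ 15.
With {W1, W2, W3, W5} the worst case is 15.
With {W1, W2, W4, W5} the worst case is 15.
No size-4 selection achieves below 15.

15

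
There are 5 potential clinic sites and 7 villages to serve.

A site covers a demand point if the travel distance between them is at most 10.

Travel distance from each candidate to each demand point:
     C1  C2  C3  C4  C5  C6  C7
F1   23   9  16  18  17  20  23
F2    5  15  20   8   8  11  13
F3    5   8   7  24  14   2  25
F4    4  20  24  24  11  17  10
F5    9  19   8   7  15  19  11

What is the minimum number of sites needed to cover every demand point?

Coverage sets (demand points within 10 of each site):
  F1: {C2}
  F2: {C1, C4, C5}
  F3: {C1, C2, C3, C6}
  F4: {C1, C7}
  F5: {C1, C3, C4}
No 2 sites suffice: every size-2 union leaves at least one demand point uncovered.
But {F2, F3, F4} covers everything, so the minimum is 3.

3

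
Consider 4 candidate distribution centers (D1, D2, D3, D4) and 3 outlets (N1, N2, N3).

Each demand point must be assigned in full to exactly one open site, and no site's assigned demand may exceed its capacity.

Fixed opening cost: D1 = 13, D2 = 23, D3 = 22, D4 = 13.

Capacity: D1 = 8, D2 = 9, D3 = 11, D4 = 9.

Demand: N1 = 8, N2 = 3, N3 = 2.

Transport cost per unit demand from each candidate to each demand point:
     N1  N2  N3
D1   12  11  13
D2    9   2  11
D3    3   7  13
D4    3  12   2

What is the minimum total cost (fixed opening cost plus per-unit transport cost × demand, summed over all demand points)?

Open {D3, D4}; cheapest assignment that respects the capacities:
  D3 (cap 11, load 11): N1, N2 — cost 8×3 + 3×7 = 45
  D4 (cap 9, load 2): N3 — cost 2×2 = 4
  Shipping 49, fixed 35 → total 84.
  Any other capacity-feasible assignment to {D3, D4} ships for at least 49.
Compare {D2, D4}: its best feasible assignment gives total 88.
Compare {D2, D3, D4}: its best feasible assignment gives total 92.
Every other set of open sites that can feasibly serve all demand totals ≥ 88 even under its best assignment. Minimum: 84.

84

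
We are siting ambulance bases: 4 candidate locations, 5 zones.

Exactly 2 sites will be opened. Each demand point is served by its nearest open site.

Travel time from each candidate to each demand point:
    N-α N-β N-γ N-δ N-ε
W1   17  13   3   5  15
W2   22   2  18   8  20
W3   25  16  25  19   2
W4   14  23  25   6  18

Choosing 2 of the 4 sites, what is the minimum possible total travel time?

40

Open {W1, W3}.
  N-α→W1 17, N-β→W1 13, N-γ→W1 3, N-δ→W1 5, N-ε→W3 2  ⇒ total 40.
Compare {W1, W2}: total 42.
Compare {W1, W4}: total 50.
No size-2 selection does better; minimum is 40.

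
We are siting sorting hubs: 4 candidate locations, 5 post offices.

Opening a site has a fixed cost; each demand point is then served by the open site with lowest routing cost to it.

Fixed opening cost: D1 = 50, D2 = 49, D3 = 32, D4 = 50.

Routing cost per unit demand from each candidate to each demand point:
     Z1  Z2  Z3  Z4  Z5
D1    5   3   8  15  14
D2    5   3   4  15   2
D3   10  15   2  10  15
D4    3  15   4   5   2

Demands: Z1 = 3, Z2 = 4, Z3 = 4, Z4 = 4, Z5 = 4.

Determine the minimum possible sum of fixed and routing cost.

160

Open {D2}: assign each demand point to its cheapest open site.
  Z1→D2 3×5=15, Z2→D2 4×3=12, Z3→D2 4×4=16, Z4→D2 4×15=60, Z5→D2 4×2=8
  routing cost 111, fixed 49 → total 160.
Compare {D4}: routing cost 113 + fixed 50 = 163.
Compare {D2, D3}: routing cost 83 + fixed 81 = 164.
Compare {D2, D4}: routing cost 65 + fixed 99 = 164.
All other subsets cost ≥ 163. Minimum total cost: 160.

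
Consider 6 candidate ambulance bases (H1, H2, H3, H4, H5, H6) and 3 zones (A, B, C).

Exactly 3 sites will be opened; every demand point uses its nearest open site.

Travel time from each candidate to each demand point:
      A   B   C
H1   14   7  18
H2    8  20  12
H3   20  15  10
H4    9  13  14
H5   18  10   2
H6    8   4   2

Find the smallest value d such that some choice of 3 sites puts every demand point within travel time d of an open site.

Open {H1, H2, H5}.
  Farthest demand point is A at travel time 8 (to H2); all others are ≤ 8.
With {H1, H2, H6} the worst case is 8.
With {H1, H3, H6} the worst case is 8.
No size-3 selection achieves below 8.

8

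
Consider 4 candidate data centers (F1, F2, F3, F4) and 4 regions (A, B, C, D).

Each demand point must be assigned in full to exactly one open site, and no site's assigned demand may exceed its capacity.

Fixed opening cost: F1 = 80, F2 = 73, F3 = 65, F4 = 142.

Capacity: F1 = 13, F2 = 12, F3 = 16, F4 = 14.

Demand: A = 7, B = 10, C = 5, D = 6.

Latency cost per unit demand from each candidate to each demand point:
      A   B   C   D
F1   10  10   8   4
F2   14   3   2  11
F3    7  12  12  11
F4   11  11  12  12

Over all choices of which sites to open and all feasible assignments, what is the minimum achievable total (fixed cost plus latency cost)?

361

Open {F1, F2, F3}; cheapest assignment that respects the capacities:
  F1 (cap 13, load 11): C, D — cost 5×8 + 6×4 = 64
  F2 (cap 12, load 10): B — cost 10×3 = 30
  F3 (cap 16, load 7): A — cost 7×7 = 49
  Shipping 143, fixed 218 → total 361.
  Any other capacity-feasible assignment to {F1, F2, F3} ships for at least 143.
Compare {F1, F3}: its best feasible assignment gives total 419.
Compare {F2, F3}: its best feasible assignment gives total 432.
Every other set of open sites that can feasibly serve all demand totals ≥ 419 even under its best assignment. Minimum: 361.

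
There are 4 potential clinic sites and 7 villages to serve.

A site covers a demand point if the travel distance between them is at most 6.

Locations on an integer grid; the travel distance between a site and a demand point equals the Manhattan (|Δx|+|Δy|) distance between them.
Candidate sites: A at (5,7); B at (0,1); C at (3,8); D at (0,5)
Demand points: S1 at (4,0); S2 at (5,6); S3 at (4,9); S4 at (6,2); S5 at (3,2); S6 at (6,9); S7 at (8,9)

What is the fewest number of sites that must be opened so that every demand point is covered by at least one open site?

2

Coverage sets (demand points within 6 of each site):
  A: {S2, S3, S4, S6, S7}
  B: {S1, S5}
  C: {S2, S3, S5, S6, S7}
  D: {S2, S5}
No single site covers all 7 demand points.
But {A, B} covers everything, so the minimum is 2.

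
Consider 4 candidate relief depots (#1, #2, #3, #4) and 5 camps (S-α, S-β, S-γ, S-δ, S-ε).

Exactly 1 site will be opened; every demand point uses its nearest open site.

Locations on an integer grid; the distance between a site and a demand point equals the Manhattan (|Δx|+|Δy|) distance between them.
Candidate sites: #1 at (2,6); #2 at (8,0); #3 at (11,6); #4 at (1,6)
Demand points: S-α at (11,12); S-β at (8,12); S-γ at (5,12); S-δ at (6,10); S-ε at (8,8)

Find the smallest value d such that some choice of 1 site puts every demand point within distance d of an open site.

12

Open {#3}.
  Farthest demand point is S-γ at distance 12 (to #3); all others are ≤ 12.
With {#1} the worst case is 15.
With {#2} the worst case is 15.
No size-1 selection achieves below 12.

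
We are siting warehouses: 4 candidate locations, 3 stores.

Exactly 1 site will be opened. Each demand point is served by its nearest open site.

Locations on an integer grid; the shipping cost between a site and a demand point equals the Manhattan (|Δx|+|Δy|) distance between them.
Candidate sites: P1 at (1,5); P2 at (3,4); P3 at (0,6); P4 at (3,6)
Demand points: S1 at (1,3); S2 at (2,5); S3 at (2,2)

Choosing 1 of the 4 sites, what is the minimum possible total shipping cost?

Open {P1}.
  S1→P1 2, S2→P1 1, S3→P1 4  ⇒ total 7.
Compare {P2}: total 8.
Compare {P4}: total 12.
No size-1 selection does better; minimum is 7.

7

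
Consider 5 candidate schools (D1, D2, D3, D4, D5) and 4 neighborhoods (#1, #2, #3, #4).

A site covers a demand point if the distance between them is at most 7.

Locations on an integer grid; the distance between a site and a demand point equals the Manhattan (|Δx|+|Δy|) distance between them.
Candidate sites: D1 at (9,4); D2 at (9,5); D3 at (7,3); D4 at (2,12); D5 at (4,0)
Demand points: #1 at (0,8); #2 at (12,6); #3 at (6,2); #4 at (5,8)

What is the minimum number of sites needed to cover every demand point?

2

Coverage sets (demand points within 7 of each site):
  D1: {#2, #3}
  D2: {#2, #3, #4}
  D3: {#3, #4}
  D4: {#1, #4}
  D5: {#3}
No single site covers all 4 demand points.
But {D1, D4} covers everything, so the minimum is 2.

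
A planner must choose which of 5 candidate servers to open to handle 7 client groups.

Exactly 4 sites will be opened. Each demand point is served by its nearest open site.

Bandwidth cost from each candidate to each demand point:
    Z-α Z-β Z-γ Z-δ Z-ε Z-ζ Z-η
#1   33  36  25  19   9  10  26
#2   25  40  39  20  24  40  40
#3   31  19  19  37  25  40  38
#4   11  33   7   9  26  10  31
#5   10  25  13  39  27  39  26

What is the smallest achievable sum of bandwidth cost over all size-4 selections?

Open {#1, #3, #4, #5}.
  Z-α→#5 10, Z-β→#3 19, Z-γ→#4 7, Z-δ→#4 9, Z-ε→#1 9, Z-ζ→#1 10, Z-η→#1 26  ⇒ total 90.
Compare {#1, #2, #3, #4}: total 91.
Compare {#1, #2, #4, #5}: total 96.
No size-4 selection does better; minimum is 90.

90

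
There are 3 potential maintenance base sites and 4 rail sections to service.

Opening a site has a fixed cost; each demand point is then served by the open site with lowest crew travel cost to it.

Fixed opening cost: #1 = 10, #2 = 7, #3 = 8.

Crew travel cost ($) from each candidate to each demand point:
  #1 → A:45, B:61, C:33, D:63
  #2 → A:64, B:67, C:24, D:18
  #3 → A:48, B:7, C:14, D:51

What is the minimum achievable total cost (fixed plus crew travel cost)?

Open {#2, #3}: assign each demand point to its cheapest open site.
  A→#3 48, B→#3 7, C→#3 14, D→#2 18
  crew travel cost 87, fixed 15 → total 102.
Compare {#1, #2, #3}: crew travel cost 84 + fixed 25 = 109.
Compare {#3}: crew travel cost 120 + fixed 8 = 128.
Compare {#1, #3}: crew travel cost 117 + fixed 18 = 135.
All other subsets cost ≥ 109. Minimum total cost: 102.

102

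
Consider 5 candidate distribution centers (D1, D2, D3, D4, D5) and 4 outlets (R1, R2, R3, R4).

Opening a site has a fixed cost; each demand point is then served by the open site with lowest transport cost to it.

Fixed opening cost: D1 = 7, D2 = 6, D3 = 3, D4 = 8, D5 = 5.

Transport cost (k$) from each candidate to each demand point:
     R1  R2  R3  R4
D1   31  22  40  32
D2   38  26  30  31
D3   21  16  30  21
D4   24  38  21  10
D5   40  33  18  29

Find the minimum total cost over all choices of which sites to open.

Open {D3, D4}: assign each demand point to its cheapest open site.
  R1→D3 21, R2→D3 16, R3→D4 21, R4→D4 10
  transport cost 68, fixed 11 → total 79.
Compare {D3, D4, D5}: transport cost 65 + fixed 16 = 81.
Compare {D3, D5}: transport cost 76 + fixed 8 = 84.
Compare {D2, D3, D4}: transport cost 68 + fixed 17 = 85.
All other subsets cost ≥ 81. Minimum total cost: 79.

79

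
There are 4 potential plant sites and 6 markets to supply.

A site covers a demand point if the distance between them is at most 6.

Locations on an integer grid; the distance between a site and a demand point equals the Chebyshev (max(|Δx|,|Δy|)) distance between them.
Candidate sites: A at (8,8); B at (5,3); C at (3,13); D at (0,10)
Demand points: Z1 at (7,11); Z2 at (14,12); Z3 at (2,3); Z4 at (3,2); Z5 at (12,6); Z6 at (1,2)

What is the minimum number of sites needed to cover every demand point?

2

Coverage sets (demand points within 6 of each site):
  A: {Z1, Z2, Z3, Z4, Z5}
  B: {Z3, Z4, Z6}
  C: {Z1}
  D: {}
No single site covers all 6 demand points.
But {A, B} covers everything, so the minimum is 2.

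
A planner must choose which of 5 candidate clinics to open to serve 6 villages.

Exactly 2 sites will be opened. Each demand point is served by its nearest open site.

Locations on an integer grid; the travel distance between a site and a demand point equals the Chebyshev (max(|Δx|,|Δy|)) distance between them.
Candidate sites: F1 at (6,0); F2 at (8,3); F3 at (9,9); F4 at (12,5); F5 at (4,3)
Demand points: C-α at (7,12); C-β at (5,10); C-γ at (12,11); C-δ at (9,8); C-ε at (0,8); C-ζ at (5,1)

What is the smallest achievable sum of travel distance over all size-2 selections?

18

Open {F3, F5}.
  C-α→F3 3, C-β→F3 4, C-γ→F3 3, C-δ→F3 1, C-ε→F5 5, C-ζ→F5 2  ⇒ total 18.
Compare {F1, F3}: total 20.
Compare {F2, F3}: total 22.
No size-2 selection does better; minimum is 18.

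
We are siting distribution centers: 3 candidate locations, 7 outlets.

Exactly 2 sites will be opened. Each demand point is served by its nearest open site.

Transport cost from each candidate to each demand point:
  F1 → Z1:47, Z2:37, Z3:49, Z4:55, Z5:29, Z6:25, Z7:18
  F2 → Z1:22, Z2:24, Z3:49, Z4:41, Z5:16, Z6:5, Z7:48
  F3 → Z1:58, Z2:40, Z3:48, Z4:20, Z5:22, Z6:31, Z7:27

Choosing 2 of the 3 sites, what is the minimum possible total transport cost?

162

Open {F2, F3}.
  Z1→F2 22, Z2→F2 24, Z3→F3 48, Z4→F3 20, Z5→F2 16, Z6→F2 5, Z7→F3 27  ⇒ total 162.
Compare {F1, F2}: total 175.
Compare {F1, F3}: total 217.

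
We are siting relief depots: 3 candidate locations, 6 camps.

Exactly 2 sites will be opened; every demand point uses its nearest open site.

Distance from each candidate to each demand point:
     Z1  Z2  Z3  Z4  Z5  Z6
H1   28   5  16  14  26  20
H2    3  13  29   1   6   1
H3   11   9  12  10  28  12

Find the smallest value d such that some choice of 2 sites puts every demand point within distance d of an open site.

Open {H2, H3}.
  Farthest demand point is Z3 at distance 12 (to H3); all others are ≤ 12.
With {H1, H2} the worst case is 16.
With {H1, H3} the worst case is 26.
No size-2 selection achieves below 12.

12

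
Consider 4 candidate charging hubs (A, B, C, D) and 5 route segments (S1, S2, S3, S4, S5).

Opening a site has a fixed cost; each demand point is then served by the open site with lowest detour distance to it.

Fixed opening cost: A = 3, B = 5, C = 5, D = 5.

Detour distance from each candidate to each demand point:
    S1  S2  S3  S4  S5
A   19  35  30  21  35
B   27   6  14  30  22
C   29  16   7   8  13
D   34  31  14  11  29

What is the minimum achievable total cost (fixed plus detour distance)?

Open {A, B, C}: assign each demand point to its cheapest open site.
  S1→A 19, S2→B 6, S3→C 7, S4→C 8, S5→C 13
  detour distance 53, fixed 13 → total 66.
Compare {A, C}: detour distance 63 + fixed 8 = 71.
Compare {B, C}: detour distance 61 + fixed 10 = 71.
Compare {A, B, C, D}: detour distance 53 + fixed 18 = 71.
All other subsets cost ≥ 71. Minimum total cost: 66.

66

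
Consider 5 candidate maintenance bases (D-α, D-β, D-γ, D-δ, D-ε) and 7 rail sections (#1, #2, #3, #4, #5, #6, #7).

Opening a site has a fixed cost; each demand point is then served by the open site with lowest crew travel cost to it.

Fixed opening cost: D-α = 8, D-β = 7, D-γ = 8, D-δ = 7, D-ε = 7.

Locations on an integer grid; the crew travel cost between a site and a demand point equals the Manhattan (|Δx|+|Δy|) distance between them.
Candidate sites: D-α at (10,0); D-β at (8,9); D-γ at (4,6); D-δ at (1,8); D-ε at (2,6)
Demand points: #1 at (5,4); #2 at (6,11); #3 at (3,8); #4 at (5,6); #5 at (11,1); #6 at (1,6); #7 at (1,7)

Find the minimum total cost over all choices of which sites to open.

Open {D-α, D-γ}: assign each demand point to its cheapest open site.
  #1→D-γ 3, #2→D-γ 7, #3→D-γ 3, #4→D-γ 1, #5→D-α 2, #6→D-γ 3, #7→D-γ 4
  crew travel cost 23, fixed 16 → total 39.
Compare {D-α, D-ε}: crew travel cost 25 + fixed 15 = 40.
Compare {D-γ}: crew travel cost 33 + fixed 8 = 41.
Compare {D-α, D-γ, D-δ}: crew travel cost 18 + fixed 23 = 41.
All other subsets cost ≥ 40. Minimum total cost: 39.

39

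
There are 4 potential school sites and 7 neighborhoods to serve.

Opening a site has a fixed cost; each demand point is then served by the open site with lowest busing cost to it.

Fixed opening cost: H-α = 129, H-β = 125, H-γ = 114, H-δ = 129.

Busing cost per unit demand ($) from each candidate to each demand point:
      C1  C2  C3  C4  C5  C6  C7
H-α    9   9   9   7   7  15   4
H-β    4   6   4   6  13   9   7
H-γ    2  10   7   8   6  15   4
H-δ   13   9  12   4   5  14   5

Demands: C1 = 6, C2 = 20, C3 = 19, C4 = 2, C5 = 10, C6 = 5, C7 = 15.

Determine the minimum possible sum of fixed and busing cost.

Open {H-β, H-γ}: assign each demand point to its cheapest open site.
  C1→H-γ 6×2=12, C2→H-β 20×6=120, C3→H-β 19×4=76, C4→H-β 2×6=12, C5→H-γ 10×6=60, C6→H-β 5×9=45, C7→H-γ 15×4=60
  busing cost 385, fixed 239 → total 624.
Compare {H-β}: busing cost 512 + fixed 125 = 637.
Compare {H-β, H-δ}: busing cost 398 + fixed 254 = 652.
Compare {H-α, H-β}: busing cost 407 + fixed 254 = 661.
All other subsets cost ≥ 637. Minimum total cost: 624.

624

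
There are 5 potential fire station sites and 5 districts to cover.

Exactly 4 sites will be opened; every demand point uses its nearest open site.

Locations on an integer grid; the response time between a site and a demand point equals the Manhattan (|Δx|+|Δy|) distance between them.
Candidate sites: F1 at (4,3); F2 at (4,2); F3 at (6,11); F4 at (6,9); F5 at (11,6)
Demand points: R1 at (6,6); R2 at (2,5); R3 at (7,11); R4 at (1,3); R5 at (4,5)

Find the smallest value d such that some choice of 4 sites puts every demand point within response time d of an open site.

Open {F1, F2, F3, F4}.
  Farthest demand point is R2 at response time 4 (to F1); all others are ≤ 4.
With {F1, F2, F4, F5} the worst case is 4.
With {F1, F3, F4, F5} the worst case is 4.
No size-4 selection achieves below 4.

4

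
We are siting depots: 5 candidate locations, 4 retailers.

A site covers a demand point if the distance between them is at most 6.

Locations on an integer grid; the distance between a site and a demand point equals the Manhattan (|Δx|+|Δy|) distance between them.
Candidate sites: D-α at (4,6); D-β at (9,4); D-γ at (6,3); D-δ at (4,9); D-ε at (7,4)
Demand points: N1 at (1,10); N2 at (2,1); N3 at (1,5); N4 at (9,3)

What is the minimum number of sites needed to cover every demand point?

3

Coverage sets (demand points within 6 of each site):
  D-α: {N3}
  D-β: {N4}
  D-γ: {N2, N4}
  D-δ: {N1}
  D-ε: {N4}
No 2 sites suffice: every size-2 union leaves at least one demand point uncovered.
But {D-α, D-γ, D-δ} covers everything, so the minimum is 3.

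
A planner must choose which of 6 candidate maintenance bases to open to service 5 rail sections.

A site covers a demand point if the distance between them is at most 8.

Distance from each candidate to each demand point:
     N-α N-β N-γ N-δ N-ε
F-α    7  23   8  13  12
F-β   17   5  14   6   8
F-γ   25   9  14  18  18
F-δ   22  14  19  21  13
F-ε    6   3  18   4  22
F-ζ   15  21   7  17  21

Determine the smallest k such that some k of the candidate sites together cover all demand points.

2

Coverage sets (demand points within 8 of each site):
  F-α: {N-α, N-γ}
  F-β: {N-β, N-δ, N-ε}
  F-γ: {}
  F-δ: {}
  F-ε: {N-α, N-β, N-δ}
  F-ζ: {N-γ}
No single site covers all 5 demand points.
But {F-α, F-β} covers everything, so the minimum is 2.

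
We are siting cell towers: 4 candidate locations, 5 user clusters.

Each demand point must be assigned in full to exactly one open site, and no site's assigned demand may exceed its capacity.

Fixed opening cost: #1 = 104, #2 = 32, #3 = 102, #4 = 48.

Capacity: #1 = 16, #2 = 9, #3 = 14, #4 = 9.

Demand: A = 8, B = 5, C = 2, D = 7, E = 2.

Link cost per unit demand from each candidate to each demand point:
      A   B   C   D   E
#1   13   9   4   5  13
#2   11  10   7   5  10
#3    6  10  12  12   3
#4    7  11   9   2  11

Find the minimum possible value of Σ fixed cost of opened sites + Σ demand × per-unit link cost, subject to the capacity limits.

314

Open {#2, #3, #4}; cheapest assignment that respects the capacities:
  #2 (cap 9, load 7): B, C — cost 5×10 + 2×7 = 64
  #3 (cap 14, load 10): A, E — cost 8×6 + 2×3 = 54
  #4 (cap 9, load 7): D — cost 7×2 = 14
  Shipping 132, fixed 182 → total 314.
  Any other capacity-feasible assignment to {#2, #3, #4} ships for at least 132.
Compare {#1, #4}: its best feasible assignment gives total 322.
Compare {#1, #2}: its best feasible assignment gives total 338.
Every other set of open sites that can feasibly serve all demand totals ≥ 322 even under its best assignment. Minimum: 314.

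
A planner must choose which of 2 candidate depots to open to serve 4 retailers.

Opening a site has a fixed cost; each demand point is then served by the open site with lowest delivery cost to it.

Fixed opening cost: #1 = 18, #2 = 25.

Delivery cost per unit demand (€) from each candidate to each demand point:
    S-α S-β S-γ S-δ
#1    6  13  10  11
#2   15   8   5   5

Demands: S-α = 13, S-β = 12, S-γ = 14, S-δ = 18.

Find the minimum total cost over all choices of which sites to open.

Open {#1, #2}: assign each demand point to its cheapest open site.
  S-α→#1 13×6=78, S-β→#2 12×8=96, S-γ→#2 14×5=70, S-δ→#2 18×5=90
  delivery cost 334, fixed 43 → total 377.
Compare {#2}: delivery cost 451 + fixed 25 = 476.
Compare {#1}: delivery cost 572 + fixed 18 = 590.

377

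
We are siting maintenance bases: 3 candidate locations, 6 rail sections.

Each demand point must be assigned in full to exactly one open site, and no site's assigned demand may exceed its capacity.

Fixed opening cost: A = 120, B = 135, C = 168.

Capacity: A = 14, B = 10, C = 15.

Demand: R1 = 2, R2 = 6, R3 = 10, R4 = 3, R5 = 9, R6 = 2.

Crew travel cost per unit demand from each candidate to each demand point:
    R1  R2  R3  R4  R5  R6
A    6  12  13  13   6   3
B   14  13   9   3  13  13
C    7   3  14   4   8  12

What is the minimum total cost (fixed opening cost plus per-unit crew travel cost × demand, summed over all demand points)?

615

Open {A, B, C}; cheapest assignment that respects the capacities:
  A (cap 14, load 13): R1, R5, R6 — cost 2×6 + 9×6 + 2×3 = 72
  B (cap 10, load 10): R3 — cost 10×9 = 90
  C (cap 15, load 9): R2, R4 — cost 6×3 + 3×4 = 30
  Shipping 192, fixed 423 → total 615.
  Any other capacity-feasible assignment to {A, B, C} ships for at least 192.
Total demand is 32 and no other set of sites has combined capacity ≥ 32, so {A, B, C} is the only feasible choice of open sites. Minimum: 615.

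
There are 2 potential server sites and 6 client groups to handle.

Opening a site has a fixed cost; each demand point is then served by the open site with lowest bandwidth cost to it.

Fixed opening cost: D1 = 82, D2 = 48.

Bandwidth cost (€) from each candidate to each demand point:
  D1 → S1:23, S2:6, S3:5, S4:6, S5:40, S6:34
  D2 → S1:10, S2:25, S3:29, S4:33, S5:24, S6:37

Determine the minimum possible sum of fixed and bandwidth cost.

196

Open {D1}: assign each demand point to its cheapest open site.
  S1→D1 23, S2→D1 6, S3→D1 5, S4→D1 6, S5→D1 40, S6→D1 34
  bandwidth cost 114, fixed 82 → total 196.
Compare {D2}: bandwidth cost 158 + fixed 48 = 206.
Compare {D1, D2}: bandwidth cost 85 + fixed 130 = 215.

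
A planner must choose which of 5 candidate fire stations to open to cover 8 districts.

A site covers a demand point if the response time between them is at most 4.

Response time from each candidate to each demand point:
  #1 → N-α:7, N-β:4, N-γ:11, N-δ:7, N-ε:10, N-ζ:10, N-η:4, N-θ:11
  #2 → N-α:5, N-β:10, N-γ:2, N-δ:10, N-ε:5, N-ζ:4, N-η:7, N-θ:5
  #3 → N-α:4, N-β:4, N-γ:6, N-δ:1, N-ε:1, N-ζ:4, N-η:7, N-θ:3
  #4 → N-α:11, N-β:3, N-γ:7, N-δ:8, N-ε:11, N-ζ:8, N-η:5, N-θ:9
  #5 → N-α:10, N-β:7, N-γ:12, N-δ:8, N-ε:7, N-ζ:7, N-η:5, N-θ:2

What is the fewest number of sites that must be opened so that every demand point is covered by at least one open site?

Coverage sets (demand points within 4 of each site):
  #1: {N-β, N-η}
  #2: {N-γ, N-ζ}
  #3: {N-α, N-β, N-δ, N-ε, N-ζ, N-θ}
  #4: {N-β}
  #5: {N-θ}
No 2 sites suffice: every size-2 union leaves at least one demand point uncovered.
But {#1, #2, #3} covers everything, so the minimum is 3.

3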